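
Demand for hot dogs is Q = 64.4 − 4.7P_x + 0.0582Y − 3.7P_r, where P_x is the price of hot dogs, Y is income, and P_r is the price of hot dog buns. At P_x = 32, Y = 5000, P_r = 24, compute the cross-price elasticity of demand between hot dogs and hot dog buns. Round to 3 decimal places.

-0.764

At the given point, Q = 64.4 − 4.7(32) + 0.0582(5000) − 3.7(24) = 64.4 − 150.4 + 291 − 88.8 = 116.2.
∂Q/∂P_r = −3.7, so E_xy = -3.7·(24/116.2) ≈ -0.764.
E_xy < 0: the goods are complements.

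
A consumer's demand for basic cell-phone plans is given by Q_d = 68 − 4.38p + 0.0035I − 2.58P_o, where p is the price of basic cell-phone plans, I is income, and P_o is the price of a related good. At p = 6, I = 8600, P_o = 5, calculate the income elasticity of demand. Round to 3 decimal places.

Evaluating quantity at (p, I, P_o) gives Q_d = 68 − 4.38(6) + 0.0035(8600) − 2.58(5) = 68 − 26.28 + 30.1 − 12.9 = 58.92.
∂Q_d/∂I = +0.0035, so E_I = 0.0035·(8600/58.92) ≈ 0.511.
E_I ∈ (0,1): normal good (necessity).

0.511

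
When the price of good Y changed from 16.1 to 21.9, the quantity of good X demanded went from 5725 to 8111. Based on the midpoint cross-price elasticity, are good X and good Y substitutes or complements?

substitutes

%ΔQ_x = (8111 − 5725)/[(5725+8111)/2] = 2386/6918 ≈ 0.3449.
%ΔP_y = (21.9 − 16.1)/[(16.1+21.9)/2] ≈ 0.3053.
E_xy = 0.3449/0.3053 ≈ 1.130.
E_xy > 0, so the goods are substitutes.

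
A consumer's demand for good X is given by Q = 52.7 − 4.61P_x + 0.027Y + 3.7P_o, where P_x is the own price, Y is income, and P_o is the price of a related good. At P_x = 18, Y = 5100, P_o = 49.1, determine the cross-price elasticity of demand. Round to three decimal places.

0.628

At the given point, Q = 52.7 − 4.61(18) + 0.027(5100) + 3.7(49.1) = 52.7 − 82.98 + 137.7 + 181.67 = 289.09.
∂Q/∂P_o = +3.7, so E_xy = 3.7·(49.1/289.09) ≈ 0.628.
E_xy > 0: the goods are substitutes.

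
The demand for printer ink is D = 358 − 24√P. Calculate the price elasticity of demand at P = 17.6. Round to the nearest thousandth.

-0.196

At P = 17.6, D = 257.3144.
dD/dP = −24/(2√P) = −24/(2·4.1952).
Point elasticity E = (dD/dP)·(P/D) = -2.8604 × 17.6/257.3144 ≈ -0.196.
|E| < 1, so demand is inelastic at this price.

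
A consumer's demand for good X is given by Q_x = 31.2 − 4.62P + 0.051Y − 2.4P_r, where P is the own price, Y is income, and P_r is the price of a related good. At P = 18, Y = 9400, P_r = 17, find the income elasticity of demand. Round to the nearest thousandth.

Evaluating quantity at (P, Y, P_r) gives Q_x = 31.2 − 4.62(18) + 0.051(9400) − 2.4(17) = 31.2 − 83.16 + 479.4 − 40.8 = 386.64.
∂Q_x/∂Y = +0.051, so E_I = 0.051·(9400/386.64) ≈ 1.240.
E_I > 1: normal good (luxury).

1.240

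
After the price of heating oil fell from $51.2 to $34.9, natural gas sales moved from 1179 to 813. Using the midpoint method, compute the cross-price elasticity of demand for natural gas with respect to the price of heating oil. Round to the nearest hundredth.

%ΔQ_x = (813 − 1179)/[(1179+813)/2] = -366/996 ≈ -0.3675.
%ΔP_y = (34.9 − 51.2)/[(51.2+34.9)/2] ≈ -0.3786.
E_xy = -0.3675/-0.3786 ≈ 0.97.
E_xy > 0, so natural gas and heating oil are substitutes.

0.97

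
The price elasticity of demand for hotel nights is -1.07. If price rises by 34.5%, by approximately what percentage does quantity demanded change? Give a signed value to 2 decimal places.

-36.92

%ΔQ ≈ E × %ΔP = (-1.07) × (34.5%) ≈ -36.92%.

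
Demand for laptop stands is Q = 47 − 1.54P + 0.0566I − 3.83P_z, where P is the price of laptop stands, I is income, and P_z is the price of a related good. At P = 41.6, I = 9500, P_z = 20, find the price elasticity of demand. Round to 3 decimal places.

At the given point, Q = 47 − 1.54(41.6) + 0.0566(9500) − 3.83(20) = 47 − 64.064 + 537.7 − 76.6 = 444.036.
∂Q/∂P = −1.54, so E_p = (−1.54)·(41.6/444.036) ≈ -0.144.
|E_p| < 1: demand is inelastic.

-0.144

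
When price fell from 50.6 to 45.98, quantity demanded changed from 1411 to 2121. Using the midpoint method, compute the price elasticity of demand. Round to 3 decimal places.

%Δq = (2121 − 1411)/[(1411 + 2121)/2] = 710/1766 ≈ 0.4020.
%Δp = (45.98 − 50.6)/[(50.6 + 45.98)/2] = -4.62/48.29 ≈ -0.0957.
Arc elasticity E = %Δq/%Δp ≈ 0.4020/-0.0957 ≈ -4.202.
|E| > 1: demand is elastic over this range.

-4.202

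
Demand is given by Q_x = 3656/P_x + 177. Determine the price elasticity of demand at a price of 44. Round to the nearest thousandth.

At P_x = 44, Q_x = 260.0909.
dQ_x/dP_x = −3656/P_x² = −1.8884.
Point elasticity E = (dQ_x/dP_x)·(P_x/Q_x) = -1.8884 × 44/260.0909 ≈ -0.319.
|E| < 1, so demand is inelastic at this price.

-0.319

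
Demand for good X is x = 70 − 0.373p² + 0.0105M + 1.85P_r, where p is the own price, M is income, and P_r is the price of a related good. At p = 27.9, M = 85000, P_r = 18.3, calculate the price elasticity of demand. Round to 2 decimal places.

x = 70 − 0.373(27.9)² + 0.0105(85000) + 1.85(18.3) = 70 − 290.3469 + 892.5 + 33.855 = 706.0081.
∂x/∂p = −2·0.373·p = -20.8134, so E_p = -20.8134·(27.9/706.0081) ≈ -0.82.
|E_p| < 1: demand is inelastic.

-0.82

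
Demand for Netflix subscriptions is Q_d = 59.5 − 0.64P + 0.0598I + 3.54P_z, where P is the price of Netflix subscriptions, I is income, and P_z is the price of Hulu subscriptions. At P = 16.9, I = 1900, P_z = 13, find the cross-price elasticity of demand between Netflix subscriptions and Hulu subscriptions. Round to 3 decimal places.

Q_d = 59.5 − 0.64(16.9) + 0.0598(1900) + 3.54(13) = 59.5 − 10.816 + 113.62 + 46.02 = 208.324.
∂Q_d/∂P_z = +3.54, so E_xy = 3.54·(13/208.324) ≈ 0.221.
E_xy > 0: the goods are substitutes.

0.221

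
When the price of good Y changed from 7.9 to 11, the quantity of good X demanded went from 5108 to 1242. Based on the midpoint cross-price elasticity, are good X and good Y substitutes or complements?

complements

%ΔQ_x = (1242 − 5108)/[(5108+1242)/2] = -3866/3175 ≈ -1.2176.
%ΔP_y = (11 − 7.9)/[(7.9+11)/2] ≈ 0.3280.
E_xy = -1.2176/0.3280 ≈ -3.712.
E_xy < 0, so the goods are complements.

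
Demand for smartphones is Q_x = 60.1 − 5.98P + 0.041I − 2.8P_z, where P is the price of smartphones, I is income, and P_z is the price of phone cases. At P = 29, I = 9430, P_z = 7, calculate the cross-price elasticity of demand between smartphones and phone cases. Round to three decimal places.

At the given point, Q_x = 60.1 − 5.98(29) + 0.041(9430) − 2.8(7) = 60.1 − 173.42 + 386.63 − 19.6 = 253.71.
∂Q_x/∂P_z = −2.8, so E_xy = -2.8·(7/253.71) ≈ -0.077.
E_xy < 0: the goods are complements.

-0.077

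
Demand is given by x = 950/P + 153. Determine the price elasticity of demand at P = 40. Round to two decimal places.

At P = 40, x = 176.75.
dx/dP = −950/P² = −0.5938.
Point elasticity E = (dx/dP)·(P/x) = -0.5938 × 40/176.75 ≈ -0.13.
|E| < 1, so demand is inelastic at this price.

-0.13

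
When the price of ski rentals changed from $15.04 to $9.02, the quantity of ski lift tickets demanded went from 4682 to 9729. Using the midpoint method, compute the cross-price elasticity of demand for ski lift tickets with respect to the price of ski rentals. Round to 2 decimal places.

-1.40

%ΔQ_x = (9729 − 4682)/[(4682+9729)/2] = 5047/7205.5 ≈ 0.7004.
%ΔP_y = (9.02 − 15.04)/[(15.04+9.02)/2] ≈ -0.5004.
E_xy = 0.7004/-0.5004 ≈ -1.40.
E_xy < 0, so ski lift tickets and ski rentals are complements.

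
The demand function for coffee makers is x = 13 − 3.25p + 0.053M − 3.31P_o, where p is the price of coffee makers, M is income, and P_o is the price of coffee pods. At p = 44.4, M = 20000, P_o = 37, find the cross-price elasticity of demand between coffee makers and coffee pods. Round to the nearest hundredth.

Evaluating quantity at (p, M, P_o) gives x = 13 − 3.25(44.4) + 0.053(20000) − 3.31(37) = 13 − 144.3 + 1060 − 122.47 = 806.23.
∂x/∂P_o = −3.31, so E_xy = -3.31·(37/806.23) ≈ -0.15.
E_xy < 0: the goods are complements.

-0.15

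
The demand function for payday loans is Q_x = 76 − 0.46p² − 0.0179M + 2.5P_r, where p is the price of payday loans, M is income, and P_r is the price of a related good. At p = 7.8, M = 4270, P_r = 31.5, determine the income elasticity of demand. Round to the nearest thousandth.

Evaluating quantity at (p, M, P_r) gives Q_x = 76 − 0.46(7.8)² − 0.0179(4270) + 2.5(31.5) = 76 − 27.9864 − 76.433 + 78.75 = 50.3306.
∂Q_x/∂M = −0.0179, so E_I = -0.0179·(4270/50.3306) ≈ -1.519.
E_I < 0: inferior good.

-1.519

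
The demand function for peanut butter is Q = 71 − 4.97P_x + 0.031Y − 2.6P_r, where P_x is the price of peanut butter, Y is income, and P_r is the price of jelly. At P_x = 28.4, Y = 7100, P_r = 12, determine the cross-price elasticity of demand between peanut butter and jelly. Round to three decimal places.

First evaluate Q: 71 − 4.97(28.4) + 0.031(7100) − 2.6(12) = 71 − 141.148 + 220.1 − 31.2 = 118.752.
∂Q/∂P_r = −2.6, so E_xy = -2.6·(12/118.752) ≈ -0.263.
E_xy < 0: the goods are complements.

-0.263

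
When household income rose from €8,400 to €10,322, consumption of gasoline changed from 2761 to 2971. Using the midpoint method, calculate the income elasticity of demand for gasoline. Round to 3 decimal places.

%ΔQ = (2971 − 2761)/[(2761+2971)/2] = 210/2866 ≈ 0.0733.
%ΔI = (10,322 − 8,400)/[(8,400+10,322)/2] = 1922/9361 ≈ 0.2053.
E_I = %ΔQ/%ΔI ≈ 0.357.
E_I ∈ (0,1): normal good (necessity).

0.357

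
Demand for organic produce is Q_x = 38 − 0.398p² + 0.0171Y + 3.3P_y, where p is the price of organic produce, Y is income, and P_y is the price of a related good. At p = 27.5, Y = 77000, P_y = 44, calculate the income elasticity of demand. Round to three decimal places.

1.098

Substituting, Q_x = 38 − 0.398(27.5)² + 0.0171(77000) + 3.3(44) = 38 − 300.9875 + 1316.7 + 145.2 = 1198.9125.
∂Q_x/∂Y = +0.0171, so E_I = 0.0171·(77000/1198.9125) ≈ 1.098.
E_I > 1: normal good (luxury).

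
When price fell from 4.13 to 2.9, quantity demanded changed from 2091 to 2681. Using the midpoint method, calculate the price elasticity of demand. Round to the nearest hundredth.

-0.71

%ΔQ = (2681 − 2091)/[(2091 + 2681)/2] = 590/2386 ≈ 0.2473.
%Δp = (2.9 − 4.13)/[(4.13 + 2.9)/2] = -1.23/3.515 ≈ -0.3499.
Arc elasticity E = %ΔQ/%Δp ≈ 0.2473/-0.3499 ≈ -0.71.
|E| < 1: demand is inelastic over this range.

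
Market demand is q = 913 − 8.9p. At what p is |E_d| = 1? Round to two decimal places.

51.29

For linear demand q = a − bp, E = −bp/(a − bp). |E| = 1 ⇒ bp = a − bp ⇒ p = a/(2b).
p = 913/(2·8.9) ≈ 51.29.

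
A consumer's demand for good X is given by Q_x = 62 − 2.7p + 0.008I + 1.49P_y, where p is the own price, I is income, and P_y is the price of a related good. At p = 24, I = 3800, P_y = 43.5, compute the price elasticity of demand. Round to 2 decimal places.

-0.70

Q_x = 62 − 2.7(24) + 0.008(3800) + 1.49(43.5) = 62 − 64.8 + 30.4 + 64.815 = 92.415.
∂Q_x/∂p = −2.7, so E_p = (−2.7)·(24/92.415) ≈ -0.70.
|E_p| < 1: demand is inelastic.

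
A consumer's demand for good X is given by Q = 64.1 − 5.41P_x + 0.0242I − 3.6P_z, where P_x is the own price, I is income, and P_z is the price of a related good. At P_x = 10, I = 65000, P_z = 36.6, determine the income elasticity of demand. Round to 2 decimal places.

1.08

Substituting, Q = 64.1 − 5.41(10) + 0.0242(65000) − 3.6(36.6) = 64.1 − 54.1 + 1573 − 131.76 = 1451.24.
∂Q/∂I = +0.0242, so E_I = 0.0242·(65000/1451.24) ≈ 1.08.
E_I > 1: normal good (luxury).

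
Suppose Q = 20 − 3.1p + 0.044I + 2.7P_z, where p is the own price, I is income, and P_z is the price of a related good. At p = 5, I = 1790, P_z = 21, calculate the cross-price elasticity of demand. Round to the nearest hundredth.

0.41

Substituting, Q = 20 − 3.1(5) + 0.044(1790) + 2.7(21) = 20 − 15.5 + 78.76 + 56.7 = 139.96.
∂Q/∂P_z = +2.7, so E_xy = 2.7·(21/139.96) ≈ 0.41.
E_xy > 0: the goods are substitutes.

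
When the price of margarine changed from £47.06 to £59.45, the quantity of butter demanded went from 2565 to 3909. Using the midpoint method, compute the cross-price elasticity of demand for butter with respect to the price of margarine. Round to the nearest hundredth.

%ΔQ_x = (3909 − 2565)/[(2565+3909)/2] = 1344/3237 ≈ 0.4152.
%ΔP_y = (59.45 − 47.06)/[(47.06+59.45)/2] ≈ 0.2327.
E_xy = 0.4152/0.2327 ≈ 1.78.
E_xy > 0, so butter and margarine are substitutes.

1.78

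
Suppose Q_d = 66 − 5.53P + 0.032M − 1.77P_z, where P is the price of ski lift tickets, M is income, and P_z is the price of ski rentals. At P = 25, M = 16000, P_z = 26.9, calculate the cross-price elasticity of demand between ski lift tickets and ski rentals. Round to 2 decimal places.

-0.12

Q_d = 66 − 5.53(25) + 0.032(16000) − 1.77(26.9) = 66 − 138.25 + 512 − 47.613 = 392.137.
∂Q_d/∂P_z = −1.77, so E_xy = -1.77·(26.9/392.137) ≈ -0.12.
E_xy < 0: the goods are complements.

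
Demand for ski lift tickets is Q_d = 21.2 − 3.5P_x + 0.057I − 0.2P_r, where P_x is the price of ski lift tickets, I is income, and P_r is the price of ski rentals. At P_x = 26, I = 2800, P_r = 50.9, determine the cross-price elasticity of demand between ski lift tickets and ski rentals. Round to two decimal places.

At the given point, Q_d = 21.2 − 3.5(26) + 0.057(2800) − 0.2(50.9) = 21.2 − 91 + 159.6 − 10.18 = 79.62.
∂Q_d/∂P_r = −0.2, so E_xy = -0.2·(50.9/79.62) ≈ -0.13.
E_xy < 0: the goods are complements.

-0.13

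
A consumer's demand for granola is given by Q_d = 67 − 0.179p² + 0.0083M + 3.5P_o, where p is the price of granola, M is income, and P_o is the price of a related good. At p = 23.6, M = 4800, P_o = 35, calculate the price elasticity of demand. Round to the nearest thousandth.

-1.538

Evaluating quantity at (p, M, P_o) gives Q_d = 67 − 0.179(23.6)² + 0.0083(4800) + 3.5(35) = 67 − 99.6958 + 39.84 + 122.5 = 129.6442.
∂Q_d/∂p = −2·0.179·p = -8.4488, so E_p = -8.4488·(23.6/129.6442) ≈ -1.538.
|E_p| > 1: demand is elastic.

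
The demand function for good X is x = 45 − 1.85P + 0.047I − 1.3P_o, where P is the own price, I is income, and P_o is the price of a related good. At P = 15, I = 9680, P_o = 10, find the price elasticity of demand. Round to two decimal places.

-0.06

At the given point, x = 45 − 1.85(15) + 0.047(9680) − 1.3(10) = 45 − 27.75 + 454.96 − 13 = 459.21.
∂x/∂P = −1.85, so E_p = (−1.85)·(15/459.21) ≈ -0.06.
|E_p| < 1: demand is inelastic.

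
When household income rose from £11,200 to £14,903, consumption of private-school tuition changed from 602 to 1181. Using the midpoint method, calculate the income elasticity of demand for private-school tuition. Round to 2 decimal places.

%ΔQ = (1181 − 602)/[(602+1181)/2] = 579/891.5 ≈ 0.6495.
%ΔM = (14,903 − 11,200)/[(11,200+14,903)/2] = 3703/13051.5 ≈ 0.2837.
E_I = %ΔQ/%ΔM ≈ 2.29.
E_I > 1: normal good (luxury).

2.29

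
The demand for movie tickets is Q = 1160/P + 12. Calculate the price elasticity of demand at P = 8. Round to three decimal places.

At P = 8, Q = 157.
dQ/dP = −1160/P² = −18.125.
Point elasticity E = (dQ/dP)·(P/Q) = -18.125 × 8/157 ≈ -0.924.
|E| < 1, so demand is inelastic at this price.

-0.924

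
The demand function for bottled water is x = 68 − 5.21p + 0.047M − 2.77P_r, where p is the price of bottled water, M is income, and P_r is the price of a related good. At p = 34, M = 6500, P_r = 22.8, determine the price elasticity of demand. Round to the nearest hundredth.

-1.33

x = 68 − 5.21(34) + 0.047(6500) − 2.77(22.8) = 68 − 177.14 + 305.5 − 63.156 = 133.204.
∂x/∂p = −5.21, so E_p = (−5.21)·(34/133.204) ≈ -1.33.
|E_p| > 1: demand is elastic.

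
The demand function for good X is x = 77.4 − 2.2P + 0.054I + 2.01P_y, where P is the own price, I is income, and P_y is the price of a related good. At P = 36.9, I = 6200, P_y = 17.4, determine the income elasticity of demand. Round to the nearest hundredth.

0.91

Evaluating quantity at (P, I, P_y) gives x = 77.4 − 2.2(36.9) + 0.054(6200) + 2.01(17.4) = 77.4 − 81.18 + 334.8 + 34.974 = 365.994.
∂x/∂I = +0.054, so E_I = 0.054·(6200/365.994) ≈ 0.91.
E_I ∈ (0,1): normal good (necessity).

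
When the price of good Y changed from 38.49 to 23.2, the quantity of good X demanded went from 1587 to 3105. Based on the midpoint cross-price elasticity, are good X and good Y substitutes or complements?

%ΔQ_x = (3105 − 1587)/[(1587+3105)/2] = 1518/2346 ≈ 0.6471.
%ΔP_y = (23.2 − 38.49)/[(38.49+23.2)/2] ≈ -0.4957.
E_xy = 0.6471/-0.4957 ≈ -1.305.
E_xy < 0, so the goods are complements.

complements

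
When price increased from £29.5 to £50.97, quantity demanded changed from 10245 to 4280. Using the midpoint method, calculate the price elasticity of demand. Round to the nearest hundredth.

%Δq = (4280 − 10245)/[(10245 + 4280)/2] = -5965/7262.5 ≈ -0.8213.
%Δp = (50.97 − 29.5)/[(29.5 + 50.97)/2] = 21.47/40.235 ≈ 0.5336.
Arc elasticity E = %Δq/%Δp ≈ -0.8213/0.5336 ≈ -1.54.
|E| > 1: demand is elastic over this range.

-1.54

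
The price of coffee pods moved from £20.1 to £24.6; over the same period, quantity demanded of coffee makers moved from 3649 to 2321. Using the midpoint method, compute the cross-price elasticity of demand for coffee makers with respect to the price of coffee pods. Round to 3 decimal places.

-2.210

%ΔQ_x = (2321 − 3649)/[(3649+2321)/2] = -1328/2985 ≈ -0.4449.
%ΔP_y = (24.6 − 20.1)/[(20.1+24.6)/2] ≈ 0.2013.
E_xy = -0.4449/0.2013 ≈ -2.210.
E_xy < 0, so coffee makers and coffee pods are complements.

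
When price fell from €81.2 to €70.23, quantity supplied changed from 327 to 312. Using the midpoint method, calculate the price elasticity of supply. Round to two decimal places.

0.32

%Δq = (312 − 327)/[(327 + 312)/2] = -15/319.5 ≈ -0.0469.
%ΔP = (70.23 − 81.2)/[(81.2 + 70.23)/2] = -10.97/75.715 ≈ -0.1449.
Arc elasticity E = %Δq/%ΔP ≈ -0.0469/-0.1449 ≈ 0.32.
|E| < 1: supply is inelastic over this range.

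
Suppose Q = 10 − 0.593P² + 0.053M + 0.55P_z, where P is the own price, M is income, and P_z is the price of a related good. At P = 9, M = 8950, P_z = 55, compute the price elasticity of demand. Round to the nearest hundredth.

Q = 10 − 0.593(9)² + 0.053(8950) + 0.55(55) = 10 − 48.033 + 474.35 + 30.25 = 466.567.
∂Q/∂P = −2·0.593·P = -10.674, so E_p = -10.674·(9/466.567) ≈ -0.21.
|E_p| < 1: demand is inelastic.

-0.21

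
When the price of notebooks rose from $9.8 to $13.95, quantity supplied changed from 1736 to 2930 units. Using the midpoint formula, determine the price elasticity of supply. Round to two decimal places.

1.46

%Δq = (2930 − 1736)/[(1736 + 2930)/2] = 1194/2333 ≈ 0.5118.
%ΔP = (13.95 − 9.8)/[(9.8 + 13.95)/2] = 4.15/11.875 ≈ 0.3495.
Arc elasticity E = %Δq/%ΔP ≈ 0.5118/0.3495 ≈ 1.46.
|E| > 1: supply is elastic over this range.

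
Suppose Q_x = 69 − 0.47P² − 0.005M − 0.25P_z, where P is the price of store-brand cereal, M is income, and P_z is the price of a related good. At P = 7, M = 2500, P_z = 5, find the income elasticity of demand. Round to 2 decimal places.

First evaluate Q_x: 69 − 0.47(7)² − 0.005(2500) − 0.25(5) = 69 − 23.03 − 12.5 − 1.25 = 32.22.
∂Q_x/∂M = −0.005, so E_I = -0.005·(2500/32.22) ≈ -0.39.
E_I < 0: inferior good.

-0.39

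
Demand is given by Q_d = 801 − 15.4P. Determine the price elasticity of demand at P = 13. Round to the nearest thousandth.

At P = 13, Q_d = 600.8.
dQ_d/dP = −15.4.
Point elasticity E = (dQ_d/dP)·(P/Q_d) = -15.4 × 13/600.8 ≈ -0.333.
|E| < 1, so demand is inelastic at this price.

-0.333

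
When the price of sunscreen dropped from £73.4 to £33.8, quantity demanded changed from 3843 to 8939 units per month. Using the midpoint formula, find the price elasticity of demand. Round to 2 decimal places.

-1.08

%Δq = (8939 − 3843)/[(3843 + 8939)/2] = 5096/6391 ≈ 0.7974.
%Δp = (33.8 − 73.4)/[(73.4 + 33.8)/2] = -39.6/53.6 ≈ -0.7388.
Arc elasticity E = %Δq/%Δp ≈ 0.7974/-0.7388 ≈ -1.08.
|E| > 1: demand is elastic over this range.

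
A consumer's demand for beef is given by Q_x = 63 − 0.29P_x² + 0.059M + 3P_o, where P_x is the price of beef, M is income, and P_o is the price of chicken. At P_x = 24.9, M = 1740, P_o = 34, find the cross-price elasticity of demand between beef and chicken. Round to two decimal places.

First evaluate Q_x: 63 − 0.29(24.9)² + 0.059(1740) + 3(34) = 63 − 179.8029 + 102.66 + 102 = 87.8571.
∂Q_x/∂P_o = +3, so E_xy = 3·(34/87.8571) ≈ 1.16.
E_xy > 0: the goods are substitutes.

1.16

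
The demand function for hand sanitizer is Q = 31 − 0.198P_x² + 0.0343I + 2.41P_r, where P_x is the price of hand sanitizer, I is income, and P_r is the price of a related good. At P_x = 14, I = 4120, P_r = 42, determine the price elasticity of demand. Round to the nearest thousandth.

-0.331

Substituting, Q = 31 − 0.198(14)² + 0.0343(4120) + 2.41(42) = 31 − 38.808 + 141.316 + 101.22 = 234.728.
∂Q/∂P_x = −2·0.198·P_x = -5.544, so E_p = -5.544·(14/234.728) ≈ -0.331.
|E_p| < 1: demand is inelastic.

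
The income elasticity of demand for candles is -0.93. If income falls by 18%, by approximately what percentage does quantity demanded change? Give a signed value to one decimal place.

16.7

%ΔQ ≈ E × %ΔI = (-0.93) × (-18%) ≈ 16.7%.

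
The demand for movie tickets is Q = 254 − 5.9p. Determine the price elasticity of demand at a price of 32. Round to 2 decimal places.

-2.90

At p = 32, Q = 65.2.
dQ/dp = −5.9.
Point elasticity E = (dQ/dp)·(p/Q) = -5.9 × 32/65.2 ≈ -2.90.
|E| > 1, so demand is elastic at this price.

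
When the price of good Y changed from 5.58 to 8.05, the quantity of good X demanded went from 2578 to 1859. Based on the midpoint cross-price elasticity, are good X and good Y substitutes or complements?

%ΔQ_x = (1859 − 2578)/[(2578+1859)/2] = -719/2218.5 ≈ -0.3241.
%ΔP_y = (8.05 − 5.58)/[(5.58+8.05)/2] ≈ 0.3624.
E_xy = -0.3241/0.3624 ≈ -0.894.
E_xy < 0, so the goods are complements.

complements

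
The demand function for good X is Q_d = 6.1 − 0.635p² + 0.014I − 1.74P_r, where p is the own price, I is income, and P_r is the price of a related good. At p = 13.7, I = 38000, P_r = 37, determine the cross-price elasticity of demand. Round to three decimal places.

Q_d = 6.1 − 0.635(13.7)² + 0.014(38000) − 1.74(37) = 6.1 − 119.1832 + 532 − 64.38 = 354.5369.
∂Q_d/∂P_r = −1.74, so E_xy = -1.74·(37/354.5369) ≈ -0.182.
E_xy < 0: the goods are complements.

-0.182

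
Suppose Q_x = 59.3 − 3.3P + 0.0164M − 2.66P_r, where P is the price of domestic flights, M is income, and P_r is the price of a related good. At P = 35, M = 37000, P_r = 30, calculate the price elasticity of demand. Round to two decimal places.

-0.25

First evaluate Q_x: 59.3 − 3.3(35) + 0.0164(37000) − 2.66(30) = 59.3 − 115.5 + 606.8 − 79.8 = 470.8.
∂Q_x/∂P = −3.3, so E_p = (−3.3)·(35/470.8) ≈ -0.25.
|E_p| < 1: demand is inelastic.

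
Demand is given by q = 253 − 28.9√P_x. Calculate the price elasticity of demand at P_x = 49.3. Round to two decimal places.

-2.03

At P_x = 49.3, q = 50.0817.
dq/dP_x = −28.9/(2√P_x) = −28.9/(2·7.0214).
Point elasticity E = (dq/dP_x)·(P_x/q) = -2.058 × 49.3/50.0817 ≈ -2.03.
|E| > 1, so demand is elastic at this price.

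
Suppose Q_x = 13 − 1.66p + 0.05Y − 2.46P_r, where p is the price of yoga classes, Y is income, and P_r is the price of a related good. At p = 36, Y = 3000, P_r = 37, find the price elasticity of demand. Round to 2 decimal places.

-4.89

Evaluating quantity at (p, Y, P_r) gives Q_x = 13 − 1.66(36) + 0.05(3000) − 2.46(37) = 13 − 59.76 + 150 − 91.02 = 12.22.
∂Q_x/∂p = −1.66, so E_p = (−1.66)·(36/12.22) ≈ -4.89.
|E_p| > 1: demand is elastic.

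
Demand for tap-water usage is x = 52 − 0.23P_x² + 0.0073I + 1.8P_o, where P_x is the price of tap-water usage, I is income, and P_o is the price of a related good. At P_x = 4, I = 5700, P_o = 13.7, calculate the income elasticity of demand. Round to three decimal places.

Evaluating quantity at (P_x, I, P_o) gives x = 52 − 0.23(4)² + 0.0073(5700) + 1.8(13.7) = 52 − 3.68 + 41.61 + 24.66 = 114.59.
∂x/∂I = +0.0073, so E_I = 0.0073·(5700/114.59) ≈ 0.363.
E_I ∈ (0,1): normal good (necessity).

0.363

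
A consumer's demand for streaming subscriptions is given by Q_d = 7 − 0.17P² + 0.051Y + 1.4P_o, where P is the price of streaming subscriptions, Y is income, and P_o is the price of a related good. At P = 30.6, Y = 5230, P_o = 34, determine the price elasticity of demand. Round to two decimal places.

First evaluate Q_d: 7 − 0.17(30.6)² + 0.051(5230) + 1.4(34) = 7 − 159.1812 + 266.73 + 47.6 = 162.1488.
∂Q_d/∂P = −2·0.17·P = -10.404, so E_p = -10.404·(30.6/162.1488) ≈ -1.96.
|E_p| > 1: demand is elastic.

-1.96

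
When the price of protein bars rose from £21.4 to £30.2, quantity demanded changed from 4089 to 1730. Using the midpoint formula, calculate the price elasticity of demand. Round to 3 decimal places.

-2.377

%ΔQ = (1730 − 4089)/[(4089 + 1730)/2] = -2359/2909.5 ≈ -0.8108.
%Δp = (30.2 − 21.4)/[(21.4 + 30.2)/2] = 8.8/25.8 ≈ 0.3411.
Arc elasticity E = %ΔQ/%Δp ≈ -0.8108/0.3411 ≈ -2.377.
|E| > 1: demand is elastic over this range.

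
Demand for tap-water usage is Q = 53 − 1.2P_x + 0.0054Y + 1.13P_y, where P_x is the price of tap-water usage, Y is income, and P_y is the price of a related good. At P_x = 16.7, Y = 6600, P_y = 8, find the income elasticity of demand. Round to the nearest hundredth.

First evaluate Q: 53 − 1.2(16.7) + 0.0054(6600) + 1.13(8) = 53 − 20.04 + 35.64 + 9.04 = 77.64.
∂Q/∂Y = +0.0054, so E_I = 0.0054·(6600/77.64) ≈ 0.46.
E_I ∈ (0,1): normal good (necessity).

0.46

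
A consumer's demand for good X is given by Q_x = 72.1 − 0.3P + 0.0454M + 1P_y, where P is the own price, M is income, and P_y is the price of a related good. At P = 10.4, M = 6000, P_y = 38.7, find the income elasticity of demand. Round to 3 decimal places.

0.717

Substituting, Q_x = 72.1 − 0.3(10.4) + 0.0454(6000) + 1(38.7) = 72.1 − 3.12 + 272.4 + 38.7 = 380.08.
∂Q_x/∂M = +0.0454, so E_I = 0.0454·(6000/380.08) ≈ 0.717.
E_I ∈ (0,1): normal good (necessity).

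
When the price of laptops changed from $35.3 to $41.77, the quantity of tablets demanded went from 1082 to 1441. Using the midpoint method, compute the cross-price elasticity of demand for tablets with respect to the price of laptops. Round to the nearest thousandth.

%ΔQ_x = (1441 − 1082)/[(1082+1441)/2] = 359/1261.5 ≈ 0.2846.
%ΔP_y = (41.77 − 35.3)/[(35.3+41.77)/2] ≈ 0.1679.
E_xy = 0.2846/0.1679 ≈ 1.695.
E_xy > 0, so tablets and laptops are substitutes.

1.695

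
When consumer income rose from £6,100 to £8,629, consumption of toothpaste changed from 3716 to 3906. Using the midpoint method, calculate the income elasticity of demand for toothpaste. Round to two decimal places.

0.15

%ΔQ = (3906 − 3716)/[(3716+3906)/2] = 190/3811 ≈ 0.0499.
%ΔY = (8,629 − 6,100)/[(6,100+8,629)/2] = 2529/7364.5 ≈ 0.3434.
E_I = %ΔQ/%ΔY ≈ 0.15.
E_I ∈ (0,1): normal good (necessity).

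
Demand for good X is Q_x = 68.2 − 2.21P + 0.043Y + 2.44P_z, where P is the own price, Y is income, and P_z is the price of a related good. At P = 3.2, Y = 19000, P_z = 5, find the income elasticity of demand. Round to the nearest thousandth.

Substituting, Q_x = 68.2 − 2.21(3.2) + 0.043(19000) + 2.44(5) = 68.2 − 7.072 + 817 + 12.2 = 890.328.
∂Q_x/∂Y = +0.043, so E_I = 0.043·(19000/890.328) ≈ 0.918.
E_I ∈ (0,1): normal good (necessity).

0.918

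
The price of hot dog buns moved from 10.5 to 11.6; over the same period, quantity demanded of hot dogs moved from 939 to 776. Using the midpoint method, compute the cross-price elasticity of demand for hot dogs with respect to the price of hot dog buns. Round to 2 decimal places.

-1.91

%ΔQ_x = (776 − 939)/[(939+776)/2] = -163/857.5 ≈ -0.1901.
%ΔP_y = (11.6 − 10.5)/[(10.5+11.6)/2] ≈ 0.0995.
E_xy = -0.1901/0.0995 ≈ -1.91.
E_xy < 0, so hot dogs and hot dog buns are complements.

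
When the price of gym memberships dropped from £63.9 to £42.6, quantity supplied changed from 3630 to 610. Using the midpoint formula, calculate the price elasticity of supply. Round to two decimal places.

%Δq = (610 − 3630)/[(3630 + 610)/2] = -3020/2120 ≈ -1.4245.
%ΔP = (42.6 − 63.9)/[(63.9 + 42.6)/2] = -21.3/53.25 ≈ -0.4000.
Arc elasticity E = %Δq/%ΔP ≈ -1.4245/-0.4000 ≈ 3.56.
|E| > 1: supply is elastic over this range.

3.56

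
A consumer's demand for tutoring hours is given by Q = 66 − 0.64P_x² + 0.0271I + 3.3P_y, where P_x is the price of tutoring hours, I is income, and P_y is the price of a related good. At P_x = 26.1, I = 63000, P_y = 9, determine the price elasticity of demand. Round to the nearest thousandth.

Q = 66 − 0.64(26.1)² + 0.0271(63000) + 3.3(9) = 66 − 435.9744 + 1707.3 + 29.7 = 1367.0256.
∂Q/∂P_x = −2·0.64·P_x = -33.408, so E_p = -33.408·(26.1/1367.0256) ≈ -0.638.
|E_p| < 1: demand is inelastic.

-0.638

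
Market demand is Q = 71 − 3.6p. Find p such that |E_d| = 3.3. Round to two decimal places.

15.14

Set −bp/(a − bp) = −3.3 ⇒ bp = 3.3(a − bp) ⇒ bp(1+3.3) = 3.3·a.
p = 3.3·71/(3.6·4.3) ≈ 15.14.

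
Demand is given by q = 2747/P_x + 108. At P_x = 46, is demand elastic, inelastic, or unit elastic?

At P_x = 46, q = 167.7174.
dq/dP_x = −2747/P_x² = −1.2982.
Point elasticity E = (dq/dP_x)·(P_x/q) = -1.2982 × 46/167.7174 ≈ -0.356.
|E| ≈ 0.356 < 1, so demand is inelastic.

inelastic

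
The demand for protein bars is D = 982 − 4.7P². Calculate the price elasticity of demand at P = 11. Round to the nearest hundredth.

At P = 11, D = 413.3.
dD/dP = −2·4.7·P = −103.4.
Point elasticity E = (dD/dP)·(P/D) = -103.4 × 11/413.3 ≈ -2.75.
|E| > 1, so demand is elastic at this price.

-2.75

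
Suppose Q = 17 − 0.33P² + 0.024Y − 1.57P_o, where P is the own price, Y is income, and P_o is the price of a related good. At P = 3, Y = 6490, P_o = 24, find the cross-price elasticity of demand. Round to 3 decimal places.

-0.285

First evaluate Q: 17 − 0.33(3)² + 0.024(6490) − 1.57(24) = 17 − 2.97 + 155.76 − 37.68 = 132.11.
∂Q/∂P_o = −1.57, so E_xy = -1.57·(24/132.11) ≈ -0.285.
E_xy < 0: the goods are complements.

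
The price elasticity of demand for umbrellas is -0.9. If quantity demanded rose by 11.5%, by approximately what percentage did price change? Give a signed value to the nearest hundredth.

-12.78

%ΔQ ≈ E × %ΔP ⇒ %ΔP = %ΔQ / E = (11.5%)/(-0.9) ≈ -12.78%.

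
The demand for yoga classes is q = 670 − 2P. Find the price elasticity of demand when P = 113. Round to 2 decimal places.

At P = 113, q = 444.
dq/dP = −2.
Point elasticity E = (dq/dP)·(P/q) = -2 × 113/444 ≈ -0.51.
|E| < 1, so demand is inelastic at this price.

-0.51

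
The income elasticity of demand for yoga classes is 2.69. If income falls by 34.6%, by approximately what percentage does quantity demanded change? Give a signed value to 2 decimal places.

-93.07

%ΔQ ≈ E × %ΔI = (2.69) × (-34.6%) ≈ -93.07%.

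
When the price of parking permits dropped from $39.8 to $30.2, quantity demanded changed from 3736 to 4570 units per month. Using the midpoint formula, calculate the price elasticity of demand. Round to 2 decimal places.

-0.73

%Δq = (4570 − 3736)/[(3736 + 4570)/2] = 834/4153 ≈ 0.2008.
%ΔP = (30.2 − 39.8)/[(39.8 + 30.2)/2] = -9.6/35 ≈ -0.2743.
Arc elasticity E = %Δq/%ΔP ≈ 0.2008/-0.2743 ≈ -0.73.
|E| < 1: demand is inelastic over this range.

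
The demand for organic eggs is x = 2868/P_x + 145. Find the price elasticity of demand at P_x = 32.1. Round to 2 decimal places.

-0.38

At P_x = 32.1, x = 234.3458.
dx/dP_x = −2868/P_x² = −2.7834.
Point elasticity E = (dx/dP_x)·(P_x/x) = -2.7834 × 32.1/234.3458 ≈ -0.38.
|E| < 1, so demand is inelastic at this price.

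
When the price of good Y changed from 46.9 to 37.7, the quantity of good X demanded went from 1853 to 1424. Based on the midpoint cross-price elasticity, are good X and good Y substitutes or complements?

substitutes

%ΔQ_x = (1424 − 1853)/[(1853+1424)/2] = -429/1638.5 ≈ -0.2618.
%ΔP_y = (37.7 − 46.9)/[(46.9+37.7)/2] ≈ -0.2175.
E_xy = -0.2618/-0.2175 ≈ 1.204.
E_xy > 0, so the goods are substitutes.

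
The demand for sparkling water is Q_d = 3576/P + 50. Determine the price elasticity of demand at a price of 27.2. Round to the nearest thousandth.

-0.724

At P = 27.2, Q_d = 181.4706.
dQ_d/dP = −3576/P² = −4.8335.
Point elasticity E = (dQ_d/dP)·(P/Q_d) = -4.8335 × 27.2/181.4706 ≈ -0.724.
|E| < 1, so demand is inelastic at this price.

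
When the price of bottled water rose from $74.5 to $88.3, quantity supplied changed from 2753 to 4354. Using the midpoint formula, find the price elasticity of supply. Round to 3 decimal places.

2.658

%ΔQ = (4354 − 2753)/[(2753 + 4354)/2] = 1601/3553.5 ≈ 0.4505.
%Δp = (88.3 − 74.5)/[(74.5 + 88.3)/2] = 13.8/81.4 ≈ 0.1695.
Arc elasticity E = %ΔQ/%Δp ≈ 0.4505/0.1695 ≈ 2.658.
|E| > 1: supply is elastic over this range.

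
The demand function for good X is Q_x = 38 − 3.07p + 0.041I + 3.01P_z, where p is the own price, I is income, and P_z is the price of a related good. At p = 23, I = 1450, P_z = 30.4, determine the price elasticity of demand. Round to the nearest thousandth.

First evaluate Q_x: 38 − 3.07(23) + 0.041(1450) + 3.01(30.4) = 38 − 70.61 + 59.45 + 91.504 = 118.344.
∂Q_x/∂p = −3.07, so E_p = (−3.07)·(23/118.344) ≈ -0.597.
|E_p| < 1: demand is inelastic.

-0.597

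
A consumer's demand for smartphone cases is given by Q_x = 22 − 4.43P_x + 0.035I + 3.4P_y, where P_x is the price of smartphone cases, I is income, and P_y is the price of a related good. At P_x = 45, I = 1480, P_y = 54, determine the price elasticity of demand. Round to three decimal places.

-3.434

Q_x = 22 − 4.43(45) + 0.035(1480) + 3.4(54) = 22 − 199.35 + 51.8 + 183.6 = 58.05.
∂Q_x/∂P_x = −4.43, so E_p = (−4.43)·(45/58.05) ≈ -3.434.
|E_p| > 1: demand is elastic.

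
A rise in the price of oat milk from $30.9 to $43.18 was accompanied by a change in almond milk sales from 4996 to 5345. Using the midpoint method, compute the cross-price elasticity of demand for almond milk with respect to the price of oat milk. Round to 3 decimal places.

0.204

%ΔQ_x = (5345 − 4996)/[(4996+5345)/2] = 349/5170.5 ≈ 0.0675.
%ΔP_y = (43.18 − 30.9)/[(30.9+43.18)/2] ≈ 0.3315.
E_xy = 0.0675/0.3315 ≈ 0.204.
E_xy > 0, so almond milk and oat milk are substitutes.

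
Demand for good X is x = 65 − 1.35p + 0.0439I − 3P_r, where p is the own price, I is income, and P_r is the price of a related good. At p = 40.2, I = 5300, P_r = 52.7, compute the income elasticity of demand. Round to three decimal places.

Evaluating quantity at (p, I, P_r) gives x = 65 − 1.35(40.2) + 0.0439(5300) − 3(52.7) = 65 − 54.27 + 232.67 − 158.1 = 85.3.
∂x/∂I = +0.0439, so E_I = 0.0439·(5300/85.3) ≈ 2.728.
E_I > 1: normal good (luxury).

2.728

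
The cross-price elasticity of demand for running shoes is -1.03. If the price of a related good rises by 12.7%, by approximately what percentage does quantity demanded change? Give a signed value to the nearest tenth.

%ΔQ ≈ E × %ΔP_y = (-1.03) × (12.7%) ≈ -13.1%.

-13.1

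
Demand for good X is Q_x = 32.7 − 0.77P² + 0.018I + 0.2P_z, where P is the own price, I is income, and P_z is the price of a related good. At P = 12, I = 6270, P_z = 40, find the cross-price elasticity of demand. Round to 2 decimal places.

0.19

First evaluate Q_x: 32.7 − 0.77(12)² + 0.018(6270) + 0.2(40) = 32.7 − 110.88 + 112.86 + 8 = 42.68.
∂Q_x/∂P_z = +0.2, so E_xy = 0.2·(40/42.68) ≈ 0.19.
E_xy > 0: the goods are substitutes.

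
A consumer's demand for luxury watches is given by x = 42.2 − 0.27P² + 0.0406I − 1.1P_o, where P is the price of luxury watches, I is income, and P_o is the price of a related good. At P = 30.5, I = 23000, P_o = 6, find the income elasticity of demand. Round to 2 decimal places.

At the given point, x = 42.2 − 0.27(30.5)² + 0.0406(23000) − 1.1(6) = 42.2 − 251.1675 + 933.8 − 6.6 = 718.2325.
∂x/∂I = +0.0406, so E_I = 0.0406·(23000/718.2325) ≈ 1.30.
E_I > 1: normal good (luxury).

1.30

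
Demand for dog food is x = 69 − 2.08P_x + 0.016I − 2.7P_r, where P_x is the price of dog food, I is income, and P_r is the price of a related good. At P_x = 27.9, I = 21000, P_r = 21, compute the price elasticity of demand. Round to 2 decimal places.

First evaluate x: 69 − 2.08(27.9) + 0.016(21000) − 2.7(21) = 69 − 58.032 + 336 − 56.7 = 290.268.
∂x/∂P_x = −2.08, so E_p = (−2.08)·(27.9/290.268) ≈ -0.20.
|E_p| < 1: demand is inelastic.

-0.20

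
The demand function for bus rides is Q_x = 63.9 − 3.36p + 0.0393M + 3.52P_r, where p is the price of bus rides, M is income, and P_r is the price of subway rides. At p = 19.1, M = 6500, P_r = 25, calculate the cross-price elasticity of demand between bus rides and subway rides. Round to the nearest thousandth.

First evaluate Q_x: 63.9 − 3.36(19.1) + 0.0393(6500) + 3.52(25) = 63.9 − 64.176 + 255.45 + 88 = 343.174.
∂Q_x/∂P_r = +3.52, so E_xy = 3.52·(25/343.174) ≈ 0.256.
E_xy > 0: the goods are substitutes.

0.256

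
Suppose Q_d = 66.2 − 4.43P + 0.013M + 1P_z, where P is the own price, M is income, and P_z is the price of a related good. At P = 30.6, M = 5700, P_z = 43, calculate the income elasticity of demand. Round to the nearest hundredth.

1.55

Q_d = 66.2 − 4.43(30.6) + 0.013(5700) + 1(43) = 66.2 − 135.558 + 74.1 + 43 = 47.742.
∂Q_d/∂M = +0.013, so E_I = 0.013·(5700/47.742) ≈ 1.55.
E_I > 1: normal good (luxury).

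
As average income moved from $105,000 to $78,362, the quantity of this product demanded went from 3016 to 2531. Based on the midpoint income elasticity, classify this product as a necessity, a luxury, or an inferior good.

necessity

%ΔQ = (2531 − 3016)/[(3016+2531)/2] = -485/2773.5 ≈ -0.1749.
%ΔM = (78,362 − 105,000)/[(105,000+78,362)/2] = -26638/91681 ≈ -0.2906.
E_I = %ΔQ/%ΔM ≈ 0.602.
E_I ∈ (0,1): normal good (necessity).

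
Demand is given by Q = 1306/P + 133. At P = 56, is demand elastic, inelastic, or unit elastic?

At P = 56, Q = 156.3214.
dQ/dP = −1306/P² = −0.4165.
Point elasticity E = (dQ/dP)·(P/Q) = -0.4165 × 56/156.3214 ≈ -0.149.
|E| ≈ 0.149 < 1, so demand is inelastic.

inelastic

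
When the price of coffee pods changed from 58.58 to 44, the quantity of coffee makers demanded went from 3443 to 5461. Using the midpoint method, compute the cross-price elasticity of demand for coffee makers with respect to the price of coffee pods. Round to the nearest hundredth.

%ΔQ_x = (5461 − 3443)/[(3443+5461)/2] = 2018/4452 ≈ 0.4533.
%ΔP_y = (44 − 58.58)/[(58.58+44)/2] ≈ -0.2843.
E_xy = 0.4533/-0.2843 ≈ -1.59.
E_xy < 0, so coffee makers and coffee pods are complements.

-1.59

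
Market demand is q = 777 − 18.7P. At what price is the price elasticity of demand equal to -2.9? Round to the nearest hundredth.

Set −bP/(a − bP) = −2.9 ⇒ bP = 2.9(a − bP) ⇒ bP(1+2.9) = 2.9·a.
P = 2.9·777/(18.7·3.9) ≈ 30.90.

30.90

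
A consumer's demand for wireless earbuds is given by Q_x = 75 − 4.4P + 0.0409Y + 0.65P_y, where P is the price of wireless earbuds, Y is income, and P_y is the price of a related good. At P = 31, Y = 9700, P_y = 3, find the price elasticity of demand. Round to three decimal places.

-0.404

First evaluate Q_x: 75 − 4.4(31) + 0.0409(9700) + 0.65(3) = 75 − 136.4 + 396.73 + 1.95 = 337.28.
∂Q_x/∂P = −4.4, so E_p = (−4.4)·(31/337.28) ≈ -0.404.
|E_p| < 1: demand is inelastic.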